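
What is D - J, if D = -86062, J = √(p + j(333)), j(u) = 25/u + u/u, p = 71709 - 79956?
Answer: -86062 - I*√101598041/111 ≈ -86062.0 - 90.807*I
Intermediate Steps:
p = -8247
j(u) = 1 + 25/u (j(u) = 25/u + 1 = 1 + 25/u)
J = I*√101598041/111 (J = √(-8247 + (25 + 333)/333) = √(-8247 + (1/333)*358) = √(-8247 + 358/333) = √(-2745893/333) = I*√101598041/111 ≈ 90.807*I)
D - J = -86062 - I*√101598041/111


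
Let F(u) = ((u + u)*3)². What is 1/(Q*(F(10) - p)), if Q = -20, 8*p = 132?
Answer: -1/71670 ≈ -1.3953e-5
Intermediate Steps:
p = 33/2 (p = (⅛)*132 = 33/2 ≈ 16.500)
F(u) = 36*u² (F(u) = ((2*u)*3)² = (6*u)² = 36*u²)
1/(Q*(F(10) - p)) = 1/(-20*(36*10² - 1*33/2)) = 1/(-20*(36*100 - 33/2)) = 1/(-20*(3600 - 33/2)) = 1/(-20*7167/2) = 1/(-71670) = -1/71670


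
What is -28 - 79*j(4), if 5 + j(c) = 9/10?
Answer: 2959/10 ≈ 295.90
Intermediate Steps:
j(c) = -41/10 (j(c) = -5 + 9/10 = -41/10)
-28 - 79*j(4) = -28 - 79*(-41/10) = -28 + 3239/10 = 2959/10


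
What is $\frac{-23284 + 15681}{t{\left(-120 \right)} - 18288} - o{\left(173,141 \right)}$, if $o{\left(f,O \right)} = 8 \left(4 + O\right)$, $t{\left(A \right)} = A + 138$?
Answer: $- \frac{21185597}{18270} \approx -1159.6$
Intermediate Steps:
$t{\left(A \right)} = 138 + A$
$o{\left(f,O \right)} = 32 + 8 O$
$\frac{-23284 + 15681}{t{\left(-120 \right)} - 18288} - o{\left(173,141 \right)} = \frac{-23284 + 15681}{\left(138 - 120\right) - 18288} - \left(32 + 8 \cdot 141\right) = - \frac{7603}{18 - 18288} - \left(32 + 1128\right) = - \frac{7603}{-18270} - 1160 = \left(-7603\right) \left(- \frac{1}{18270}\right) - 1160 = \frac{7603}{18270} - 1160 = - \frac{21185597}{18270}$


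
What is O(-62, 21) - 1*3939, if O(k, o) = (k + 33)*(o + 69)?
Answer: -6549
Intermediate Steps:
O(k, o) = (33 + k)*(69 + o)
O(-62, 21) - 1*3939 = (2277 + 33*21 + 69*(-62) - 62*21) - 1*3939 = (2277 + 693 - 4278 - 1302) - 3939 = -2610 - 3939 = -6549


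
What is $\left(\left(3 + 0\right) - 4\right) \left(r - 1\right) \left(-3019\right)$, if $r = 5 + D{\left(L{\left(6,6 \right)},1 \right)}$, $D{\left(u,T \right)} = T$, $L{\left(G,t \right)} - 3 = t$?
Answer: $15095$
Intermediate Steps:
$L{\left(G,t \right)} = 3 + t$
$r = 6$ ($r = 5 + 1 = 6$)
$\left(\left(3 + 0\right) - 4\right) \left(r - 1\right) \left(-3019\right) = \left(\left(3 + 0\right) - 4\right) \left(6 - 1\right) \left(-3019\right) = \left(3 - 4\right) 5 \left(-3019\right) = \left(-1\right) 5 \left(-3019\right) = \left(-5\right) \left(-3019\right) = 15095$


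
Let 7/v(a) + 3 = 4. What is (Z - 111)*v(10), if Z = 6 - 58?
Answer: -1141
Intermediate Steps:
v(a) = 7 (v(a) = 7/(-3 + 4) = 7/1 = 7*1 = 7)
Z = -52
(Z - 111)*v(10) = (-52 - 111)*7 = -163*7 = -1141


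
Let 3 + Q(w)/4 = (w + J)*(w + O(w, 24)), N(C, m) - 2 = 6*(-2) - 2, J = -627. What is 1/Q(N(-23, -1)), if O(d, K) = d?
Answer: 1/61332 ≈ 1.6305e-5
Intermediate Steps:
N(C, m) = -12 (N(C, m) = 2 + (6*(-2) - 2) = 2 + (-12 - 2) = 2 - 14 = -12)
Q(w) = -12 + 8*w*(-627 + w) (Q(w) = -12 + 4*((w - 627)*(w + w)) = -12 + 4*((-627 + w)*(2*w)) = -12 + 4*(2*w*(-627 + w)) = -12 + 8*w*(-627 + w))
1/Q(N(-23, -1)) = 1/(-12 - 5016*(-12) + 8*(-12)²) = 1/(-12 + 60192 + 8*144) = 1/(-12 + 60192 + 1152) = 1/61332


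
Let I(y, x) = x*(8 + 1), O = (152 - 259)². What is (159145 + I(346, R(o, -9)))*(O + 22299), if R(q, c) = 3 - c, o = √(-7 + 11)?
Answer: 5374470244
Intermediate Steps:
o = 2 (o = √4 = 2)
O = 11449 (O = (-107)² = 11449)
I(y, x) = 9*x (I(y, x) = x*9 = 9*x)
(159145 + I(346, R(o, -9)))*(O + 22299) = (159145 + 9*(3 - 1*(-9)))*(11449 + 22299) = (159145 + 9*(3 + 9))*33748 = (159145 + 9*12)*33748 = (159145 + 108)*33748 = 159253*33748 = 5374470244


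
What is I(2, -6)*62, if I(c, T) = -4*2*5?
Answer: -2480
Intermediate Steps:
I(c, T) = -40 (I(c, T) = -8*5 = -40)
I(2, -6)*62 = -40*62 = -2480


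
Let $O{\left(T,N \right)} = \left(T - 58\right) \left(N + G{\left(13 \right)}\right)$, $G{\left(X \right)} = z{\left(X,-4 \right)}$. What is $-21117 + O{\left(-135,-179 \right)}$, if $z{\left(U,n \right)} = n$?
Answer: $14202$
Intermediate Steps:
$G{\left(X \right)} = -4$
$O{\left(T,N \right)} = \left(-58 + T\right) \left(-4 + N\right)$ ($O{\left(T,N \right)} = \left(T - 58\right) \left(N - 4\right) = \left(-58 + T\right) \left(-4 + N\right)$)
$-21117 + O{\left(-135,-179 \right)} = -21117 - -35319 = -21117 + \left(232 + 10382 + 540 + 24165\right) = -21117 + 35319 = 14202$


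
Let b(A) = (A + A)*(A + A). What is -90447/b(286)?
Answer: -90447/327184 ≈ -0.27644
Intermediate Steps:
b(A) = 4*A² (b(A) = (2*A)*(2*A) = 4*A²)
-90447/b(286) = -90447/(4*286²) = -90447/(4*81796) = -90447/327184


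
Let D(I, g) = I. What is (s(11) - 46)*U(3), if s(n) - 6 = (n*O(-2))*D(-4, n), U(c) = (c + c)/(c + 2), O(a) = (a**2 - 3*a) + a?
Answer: -2352/5 ≈ -470.40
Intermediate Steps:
O(a) = a**2 - 2*a
U(c) = 2*c/(2 + c) (U(c) = (2*c)/(2 + c) = 2*c/(2 + c))
s(n) = 6 - 32*n (s(n) = 6 + (n*(-2*(-2 - 2)))*(-4) = 6 + (n*(-2*(-4)))*(-4) = 6 + (n*8)*(-4) = 6 + (8*n)*(-4) = 6 - 32*n)
(s(11) - 46)*U(3) = ((6 - 32*11) - 46)*(2*3/(2 + 3)) = ((6 - 352) - 46)*(2*3/5) = (-346 - 46)*(2*3*(1/5)) = -392*6/5 = -2352/5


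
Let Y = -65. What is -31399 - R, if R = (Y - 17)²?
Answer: -38123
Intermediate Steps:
R = 6724 (R = (-65 - 17)² = (-82)² = 6724)
-31399 - R = -31399 - 1*6724 = -31399 - 6724 = -38123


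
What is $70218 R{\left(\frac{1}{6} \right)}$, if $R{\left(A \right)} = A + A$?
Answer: $23406$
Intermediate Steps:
$R{\left(A \right)} = 2 A$
$70218 R{\left(\frac{1}{6} \right)} = 70218 \cdot \frac{2}{6} = 70218 \cdot 2 \cdot \frac{1}{6} = 70218 \cdot \frac{1}{3} = 23406$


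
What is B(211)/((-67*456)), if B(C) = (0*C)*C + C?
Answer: -211/30552 ≈ -0.0069063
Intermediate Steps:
B(C) = C (B(C) = 0*C + C = 0 + C = C)
B(211)/((-67*456)) = 211/((-67*456)) = 211/(-30552) = 211*(-1/30552) = -211/30552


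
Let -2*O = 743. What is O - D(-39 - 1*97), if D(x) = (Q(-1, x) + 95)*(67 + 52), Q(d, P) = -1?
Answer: -23115/2 ≈ -11558.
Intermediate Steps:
D(x) = 11186 (D(x) = (-1 + 95)*(67 + 52) = 94*119 = 11186)
O = -743/2 (O = -½*743 = -743/2 ≈ -371.50)
O - D(-39 - 1*97) = -743/2 - 1*11186 = -743/2 - 11186 = -23115/2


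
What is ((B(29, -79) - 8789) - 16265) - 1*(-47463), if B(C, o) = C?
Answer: 22438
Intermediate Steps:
((B(29, -79) - 8789) - 16265) - 1*(-47463) = ((29 - 8789) - 16265) - 1*(-47463) = (-8760 - 16265) + 47463 = -25025 + 47463 = 22438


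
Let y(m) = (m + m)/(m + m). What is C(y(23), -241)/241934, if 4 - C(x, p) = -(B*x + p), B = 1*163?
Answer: -37/120967 ≈ -0.00030587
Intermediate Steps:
B = 163
y(m) = 1 (y(m) = (2*m)/((2*m)) = (2*m)*(1/(2*m)) = 1)
C(x, p) = 4 + p + 163*x (C(x, p) = 4 - (-1)*(163*x + p) = 4 - (-1)*(p + 163*x) = 4 - (-p - 163*x) = 4 + (p + 163*x) = 4 + p + 163*x)
C(y(23), -241)/241934 = (4 - 241 + 163*1)/241934 = (4 - 241 + 163)*(1/241934) = -74*1/241934 = -37/120967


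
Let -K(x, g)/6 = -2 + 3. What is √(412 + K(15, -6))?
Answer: √406 ≈ 20.149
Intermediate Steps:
K(x, g) = -6 (K(x, g) = -6*(-2 + 3) = -6*1 = -6)
√(412 + K(15, -6)) = √(412 - 6) = √406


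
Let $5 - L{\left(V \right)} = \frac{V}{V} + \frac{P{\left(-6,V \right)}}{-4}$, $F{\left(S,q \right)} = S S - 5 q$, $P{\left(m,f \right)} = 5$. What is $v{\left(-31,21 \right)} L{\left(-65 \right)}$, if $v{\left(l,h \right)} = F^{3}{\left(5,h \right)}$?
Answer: $-2688000$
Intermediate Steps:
$F{\left(S,q \right)} = S^{2} - 5 q$
$L{\left(V \right)} = \frac{21}{4}$ ($L{\left(V \right)} = 5 - \left(\frac{V}{V} + \frac{5}{-4}\right) = 5 - \left(1 + 5 \left(- \frac{1}{4}\right)\right) = 5 - \left(1 - \frac{5}{4}\right) = 5 - - \frac{1}{4} = 5 + \frac{1}{4} = \frac{21}{4}$)
$v{\left(l,h \right)} = \left(25 - 5 h\right)^{3}$ ($v{\left(l,h \right)} = \left(5^{2} - 5 h\right)^{3} = \left(25 - 5 h\right)^{3}$)
$v{\left(-31,21 \right)} L{\left(-65 \right)} = - 125 \left(-5 + 21\right)^{3} \cdot \frac{21}{4} = - 125 \cdot 16^{3} \cdot \frac{21}{4} = \left(-125\right) 4096 \cdot \frac{21}{4} = \left(-512000\right) \frac{21}{4} = -2688000$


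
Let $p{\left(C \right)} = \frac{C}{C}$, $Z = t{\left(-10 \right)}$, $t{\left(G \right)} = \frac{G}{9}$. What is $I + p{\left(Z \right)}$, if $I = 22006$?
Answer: $22007$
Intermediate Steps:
$t{\left(G \right)} = \frac{G}{9}$ ($t{\left(G \right)} = G \frac{1}{9} = \frac{G}{9}$)
$Z = - \frac{10}{9}$ ($Z = \frac{1}{9} \left(-10\right) = - \frac{10}{9} \approx -1.1111$)
$p{\left(C \right)} = 1$
$I + p{\left(Z \right)} = 22006 + 1 = 22007$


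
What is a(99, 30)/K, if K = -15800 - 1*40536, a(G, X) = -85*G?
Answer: 8415/56336 ≈ 0.14937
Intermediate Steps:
K = -56336 (K = -15800 - 40536 = -56336)
a(99, 30)/K = -85*99/(-56336) = -8415*(-1/56336) = 8415/56336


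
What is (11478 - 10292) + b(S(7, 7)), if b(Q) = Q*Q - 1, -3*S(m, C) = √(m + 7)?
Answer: 10679/9 ≈ 1186.6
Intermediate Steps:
S(m, C) = -√(7 + m)/3 (S(m, C) = -√(m + 7)/3 = -√(7 + m)/3)
b(Q) = -1 + Q² (b(Q) = Q² - 1 = -1 + Q²)
(11478 - 10292) + b(S(7, 7)) = (11478 - 10292) + (-1 + (-√(7 + 7)/3)²) = 1186 + (-1 + (-√14/3)²) = 1186 + (-1 + 14/9) = 1186 + 5/9 = 10679/9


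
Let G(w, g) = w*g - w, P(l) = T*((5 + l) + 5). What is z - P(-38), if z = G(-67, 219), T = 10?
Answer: -14326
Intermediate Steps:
P(l) = 100 + 10*l (P(l) = 10*((5 + l) + 5) = 10*(10 + l) = 100 + 10*l)
G(w, g) = -w + g*w (G(w, g) = g*w - w = -w + g*w)
z = -14606 (z = -67*(-1 + 219) = -67*218 = -14606)
z - P(-38) = -14606 - (100 + 10*(-38)) = -14606 - (100 - 380) = -14606 - 1*(-280) = -14606 + 280 = -14326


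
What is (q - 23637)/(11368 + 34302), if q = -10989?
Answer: -17313/22835 ≈ -0.75818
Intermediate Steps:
(q - 23637)/(11368 + 34302) = (-10989 - 23637)/(11368 + 34302) = -34626/45670 = -34626*1/45670 = -17313/22835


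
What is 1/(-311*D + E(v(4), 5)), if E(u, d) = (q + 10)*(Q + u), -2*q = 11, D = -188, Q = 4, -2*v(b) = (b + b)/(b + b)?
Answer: 4/233935 ≈ 1.7099e-5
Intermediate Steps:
v(b) = -1/2 (v(b) = -(b + b)/(2*(b + b)) = -2*b/(2*(2*b)) = -2*b*1/(2*b)/2 = -1/2*1 = -1/2)
q = -11/2 (q = -1/2*11 = -11/2 ≈ -5.5000)
E(u, d) = 18 + 9*u/2 (E(u, d) = (-11/2 + 10)*(4 + u) = 9*(4 + u)/2 = 18 + 9*u/2)
1/(-311*D + E(v(4), 5)) = 1/(-311*(-188) + (18 + (9/2)*(-1/2))) = 1/(58468 + (18 - 9/4)) = 1/(58468 + 63/4) = 1/(233935/4) = 4/233935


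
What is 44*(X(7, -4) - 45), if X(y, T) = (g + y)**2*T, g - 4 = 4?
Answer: -41580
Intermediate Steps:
g = 8 (g = 4 + 4 = 8)
X(y, T) = T*(8 + y)**2 (X(y, T) = (8 + y)**2*T = T*(8 + y)**2)
44*(X(7, -4) - 45) = 44*(-4*(8 + 7)**2 - 45) = 44*(-4*15**2 - 45) = 44*(-4*225 - 45) = 44*(-900 - 45) = 44*(-945) = -41580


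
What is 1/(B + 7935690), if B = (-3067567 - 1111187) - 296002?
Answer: 1/3460934 ≈ 2.8894e-7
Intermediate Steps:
B = -4474756 (B = -4178754 - 296002 = -4474756)
1/(B + 7935690) = 1/(-4474756 + 7935690) = 1/3460934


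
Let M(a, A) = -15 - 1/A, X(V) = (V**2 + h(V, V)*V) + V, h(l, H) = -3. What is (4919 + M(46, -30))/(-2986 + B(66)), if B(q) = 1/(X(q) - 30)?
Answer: -102837579/62616415 ≈ -1.6423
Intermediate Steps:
X(V) = V**2 - 2*V (X(V) = (V**2 - 3*V) + V = V**2 - 2*V)
B(q) = 1/(-30 + q*(-2 + q)) (B(q) = 1/(q*(-2 + q) - 30) = 1/(-30 + q*(-2 + q)))
(4919 + M(46, -30))/(-2986 + B(66)) = (4919 + (-15 - 1/(-30)))/(-2986 + 1/(-30 + 66*(-2 + 66))) = (4919 + (-15 - 1*(-1/30)))/(-2986 + 1/(-30 + 66*64)) = (4919 + (-15 + 1/30))/(-2986 + 1/(-30 + 4224)) = (4919 - 449/30)/(-2986 + 1/4194) = 147121/(30*(-2986 + 1/4194)) = 147121/(30*(-12523283/4194)) = (147121/30)*(-4194/12523283) = -102837579/62616415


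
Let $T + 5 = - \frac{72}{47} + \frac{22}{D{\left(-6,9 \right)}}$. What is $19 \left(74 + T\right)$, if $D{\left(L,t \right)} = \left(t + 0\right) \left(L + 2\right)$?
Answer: $\frac{1074659}{846} \approx 1270.3$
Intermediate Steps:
$D{\left(L,t \right)} = t \left(2 + L\right)$
$T = - \frac{6043}{846}$ ($T = -5 + \left(- \frac{72}{47} + \frac{22}{9 \left(2 - 6\right)}\right) = -5 + \left(\left(-72\right) \frac{1}{47} + \frac{22}{9 \left(-4\right)}\right) = -5 - \left(\frac{72}{47} - \frac{22}{-36}\right) = -5 + \left(- \frac{72}{47} + 22 \left(- \frac{1}{36}\right)\right) = -5 - \frac{1813}{846} = - \frac{6043}{846} \approx -7.143$)
$19 \left(74 + T\right) = 19 \left(74 - \frac{6043}{846}\right) = 19 \cdot \frac{56561}{846} = \frac{1074659}{846}$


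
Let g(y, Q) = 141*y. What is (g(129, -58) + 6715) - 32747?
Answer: -7843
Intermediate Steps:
(g(129, -58) + 6715) - 32747 = (141*129 + 6715) - 32747 = (18189 + 6715) - 32747 = 24904 - 32747 = -7843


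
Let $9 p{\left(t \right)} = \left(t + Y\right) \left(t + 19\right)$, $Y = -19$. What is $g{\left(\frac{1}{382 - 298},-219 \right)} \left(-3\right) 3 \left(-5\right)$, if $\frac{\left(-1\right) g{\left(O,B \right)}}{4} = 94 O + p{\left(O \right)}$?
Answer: $\frac{12380755}{1764} \approx 7018.6$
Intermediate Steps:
$p{\left(t \right)} = \frac{\left(-19 + t\right) \left(19 + t\right)}{9}$ ($p{\left(t \right)} = \frac{\left(t - 19\right) \left(t + 19\right)}{9} = \frac{\left(-19 + t\right) \left(19 + t\right)}{9}$)
$g{\left(O,B \right)} = \frac{1444}{9} - 376 O - \frac{4 O^{2}}{9}$ ($g{\left(O,B \right)} = - 4 \left(94 O + \left(- \frac{361}{9} + \frac{O^{2}}{9}\right)\right) = - 4 \left(- \frac{361}{9} + 94 O + \frac{O^{2}}{9}\right) = \frac{1444}{9} - 376 O - \frac{4 O^{2}}{9}$)
$g{\left(\frac{1}{382 - 298},-219 \right)} \left(-3\right) 3 \left(-5\right) = \left(\frac{1444}{9} - \frac{376}{382 - 298} - \frac{4 \left(\frac{1}{382 - 298}\right)^{2}}{9}\right) \left(-3\right) 3 \left(-5\right) = \left(\frac{1444}{9} - \frac{376}{84} - \frac{4 \left(\frac{1}{84}\right)^{2}}{9}\right) \left(\left(-9\right) \left(-5\right)\right) = \left(\frac{1444}{9} - \frac{94}{21} - \frac{4}{9 \cdot 7056}\right) 45 = \left(\frac{1444}{9} - \frac{94}{21} - \frac{1}{15876}\right) 45 = \frac{2476151}{15876} \cdot 45 = \frac{12380755}{1764}$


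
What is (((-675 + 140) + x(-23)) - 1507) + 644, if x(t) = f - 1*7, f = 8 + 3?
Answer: -1394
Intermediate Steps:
f = 11
x(t) = 4 (x(t) = 11 - 1*7 = 11 - 7 = 4)
(((-675 + 140) + x(-23)) - 1507) + 644 = (((-675 + 140) + 4) - 1507) + 644 = ((-535 + 4) - 1507) + 644 = (-531 - 1507) + 644 = -2038 + 644 = -1394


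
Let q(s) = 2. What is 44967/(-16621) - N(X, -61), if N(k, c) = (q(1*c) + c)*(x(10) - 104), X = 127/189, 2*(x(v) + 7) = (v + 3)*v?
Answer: -45154361/16621 ≈ -2716.7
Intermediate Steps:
x(v) = -7 + v*(3 + v)/2 (x(v) = -7 + ((v + 3)*v)/2 = -7 + ((3 + v)*v)/2 = -7 + (v*(3 + v))/2 = -7 + v*(3 + v)/2)
X = 127/189 (X = 127*(1/189) = 127/189 ≈ 0.67196)
N(k, c) = -92 - 46*c (N(k, c) = (2 + c)*((-7 + (½)*10² + (3/2)*10) - 104) = (2 + c)*((-7 + (½)*100 + 15) - 104) = (2 + c)*((-7 + 50 + 15) - 104) = (2 + c)*(58 - 104) = (2 + c)*(-46) = -92 - 46*c)
44967/(-16621) - N(X, -61) = 44967/(-16621) - (-92 - 46*(-61)) = 44967*(-1/16621) - (-92 + 2806) = -44967/16621 - 1*2714 = -44967/16621 - 2714 = -45154361/16621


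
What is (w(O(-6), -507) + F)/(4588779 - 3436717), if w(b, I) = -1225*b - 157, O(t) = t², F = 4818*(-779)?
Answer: -3797479/1152062 ≈ -3.2962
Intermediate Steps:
F = -3753222
w(b, I) = -157 - 1225*b
(w(O(-6), -507) + F)/(4588779 - 3436717) = ((-157 - 1225*(-6)²) - 3753222)/(4588779 - 3436717) = ((-157 - 1225*36) - 3753222)/1152062 = ((-157 - 44100) - 3753222)*(1/1152062) = (-44257 - 3753222)*(1/1152062) = -3797479*1/1152062 = -3797479/1152062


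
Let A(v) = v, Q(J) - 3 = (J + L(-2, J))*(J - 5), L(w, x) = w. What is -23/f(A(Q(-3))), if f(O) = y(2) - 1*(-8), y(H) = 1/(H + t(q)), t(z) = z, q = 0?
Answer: -46/17 ≈ -2.7059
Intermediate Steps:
Q(J) = 3 + (-5 + J)*(-2 + J) (Q(J) = 3 + (J - 2)*(J - 5) = 3 + (-2 + J)*(-5 + J) = 3 + (-5 + J)*(-2 + J))
y(H) = 1/H (y(H) = 1/(H + 0) = 1/H)
f(O) = 17/2 (f(O) = 1/2 - 1*(-8) = ½ + 8 = 17/2)
-23/f(A(Q(-3))) = -23/17/2 = -23*2/17 = -46/17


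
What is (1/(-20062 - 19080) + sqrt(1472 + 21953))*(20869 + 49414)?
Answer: -70283/39142 + 351415*sqrt(937) ≈ 1.0757e+7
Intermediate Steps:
(1/(-20062 - 19080) + sqrt(1472 + 21953))*(20869 + 49414) = (1/(-39142) + sqrt(23425))*70283 = (-1/39142 + 5*sqrt(937))*70283 = -70283/39142 + 351415*sqrt(937)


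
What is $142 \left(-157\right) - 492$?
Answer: $-22786$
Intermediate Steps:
$142 \left(-157\right) - 492 = -22294 - 492 = -22786$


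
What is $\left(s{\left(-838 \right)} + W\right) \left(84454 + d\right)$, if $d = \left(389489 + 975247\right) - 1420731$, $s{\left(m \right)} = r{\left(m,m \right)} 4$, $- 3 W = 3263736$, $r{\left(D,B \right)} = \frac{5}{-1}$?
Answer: $-30961456788$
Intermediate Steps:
$r{\left(D,B \right)} = -5$ ($r{\left(D,B \right)} = 5 \left(-1\right) = -5$)
$W = -1087912$ ($W = \left(- \frac{1}{3}\right) 3263736 = -1087912$)
$s{\left(m \right)} = -20$ ($s{\left(m \right)} = \left(-5\right) 4 = -20$)
$d = -55995$ ($d = 1364736 - 1420731 = -55995$)
$\left(s{\left(-838 \right)} + W\right) \left(84454 + d\right) = \left(-20 - 1087912\right) \left(84454 - 55995\right) = \left(-1087932\right) 28459 = -30961456788$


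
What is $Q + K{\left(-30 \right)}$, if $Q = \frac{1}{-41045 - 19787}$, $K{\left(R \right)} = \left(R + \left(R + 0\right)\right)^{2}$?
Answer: $\frac{218995199}{60832} \approx 3600.0$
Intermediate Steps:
$K{\left(R \right)} = 4 R^{2}$ ($K{\left(R \right)} = \left(R + R\right)^{2} = \left(2 R\right)^{2} = 4 R^{2}$)
$Q = - \frac{1}{60832}$ ($Q = \frac{1}{-60832} = - \frac{1}{60832} \approx -1.6439 \cdot 10^{-5}$)
$Q + K{\left(-30 \right)} = - \frac{1}{60832} + 4 \left(-30\right)^{2} = - \frac{1}{60832} + 4 \cdot 900 = - \frac{1}{60832} + 3600 = \frac{218995199}{60832}$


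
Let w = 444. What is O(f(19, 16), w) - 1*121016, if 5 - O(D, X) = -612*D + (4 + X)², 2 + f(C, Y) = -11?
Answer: -329671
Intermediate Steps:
f(C, Y) = -13 (f(C, Y) = -2 - 11 = -13)
O(D, X) = 5 - (4 + X)² + 612*D (O(D, X) = 5 - (-612*D + (4 + X)²) = 5 - ((4 + X)² - 612*D) = 5 + (-(4 + X)² + 612*D) = 5 - (4 + X)² + 612*D)
O(f(19, 16), w) - 1*121016 = (5 - (4 + 444)² + 612*(-13)) - 1*121016 = (5 - 1*448² - 7956) - 121016 = (5 - 1*200704 - 7956) - 121016 = (5 - 200704 - 7956) - 121016 = -208655 - 121016 = -329671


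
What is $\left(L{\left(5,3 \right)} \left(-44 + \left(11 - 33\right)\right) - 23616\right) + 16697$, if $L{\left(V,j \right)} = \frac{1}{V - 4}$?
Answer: $-6985$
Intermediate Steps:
$L{\left(V,j \right)} = \frac{1}{-4 + V}$
$\left(L{\left(5,3 \right)} \left(-44 + \left(11 - 33\right)\right) - 23616\right) + 16697 = \left(\frac{-44 + \left(11 - 33\right)}{-4 + 5} - 23616\right) + 16697 = \left(\frac{-44 - 22}{1} - 23616\right) + 16697 = \left(1 \left(-66\right) - 23616\right) + 16697 = \left(-66 - 23616\right) + 16697 = -23682 + 16697 = -6985$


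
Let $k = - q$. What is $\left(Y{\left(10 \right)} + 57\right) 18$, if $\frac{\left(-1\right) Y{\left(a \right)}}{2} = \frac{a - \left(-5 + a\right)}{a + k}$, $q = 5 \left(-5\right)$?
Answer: $\frac{7146}{7} \approx 1020.9$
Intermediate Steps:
$q = -25$
$k = 25$ ($k = \left(-1\right) \left(-25\right) = 25$)
$Y{\left(a \right)} = - \frac{10}{25 + a}$ ($Y{\left(a \right)} = - 2 \frac{a - \left(-5 + a\right)}{a + 25} = - 2 \frac{5}{25 + a} = - \frac{10}{25 + a}$)
$\left(Y{\left(10 \right)} + 57\right) 18 = \left(- \frac{10}{25 + 10} + 57\right) 18 = \left(- \frac{10}{35} + 57\right) 18 = \left(\left(-10\right) \frac{1}{35} + 57\right) 18 = \left(- \frac{2}{7} + 57\right) 18 = \frac{397}{7} \cdot 18 = \frac{7146}{7}$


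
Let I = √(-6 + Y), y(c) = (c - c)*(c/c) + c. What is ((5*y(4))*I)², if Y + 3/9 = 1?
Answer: -6400/3 ≈ -2133.3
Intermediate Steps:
Y = ⅔ (Y = -⅓ + 1 = ⅔ ≈ 0.66667)
y(c) = c (y(c) = 0*1 + c = 0 + c = c)
I = 4*I*√3/3 (I = √(-6 + ⅔) = √(-16/3) = 4*I*√3/3 ≈ 2.3094*I)
((5*y(4))*I)² = ((5*4)*(4*I*√3/3))² = (20*(4*I*√3/3))² = (80*I*√3/3)² = -6400/3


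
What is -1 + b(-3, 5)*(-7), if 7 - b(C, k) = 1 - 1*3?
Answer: -64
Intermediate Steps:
b(C, k) = 9 (b(C, k) = 7 - (1 - 1*3) = 7 - (1 - 3) = 7 - 1*(-2) = 7 + 2 = 9)
-1 + b(-3, 5)*(-7) = -1 + 9*(-7) = -1 - 63 = -64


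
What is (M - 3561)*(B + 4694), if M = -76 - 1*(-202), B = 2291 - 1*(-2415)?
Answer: -32289000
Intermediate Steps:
B = 4706 (B = 2291 + 2415 = 4706)
M = 126 (M = -76 + 202 = 126)
(M - 3561)*(B + 4694) = (126 - 3561)*(4706 + 4694) = -3435*9400 = -32289000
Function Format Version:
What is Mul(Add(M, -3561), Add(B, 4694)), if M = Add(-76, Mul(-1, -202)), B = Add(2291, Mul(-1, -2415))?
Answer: -32289000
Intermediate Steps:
B = 4706 (B = Add(2291, 2415) = 4706)
M = 126 (M = Add(-76, 202) = 126)
Mul(Add(M, -3561), Add(B, 4694)) = Mul(Add(126, -3561), Add(4706, 4694)) = Mul(-3435, 9400) = -32289000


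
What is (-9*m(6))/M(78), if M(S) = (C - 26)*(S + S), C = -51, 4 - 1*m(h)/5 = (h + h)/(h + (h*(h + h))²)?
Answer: 57/3806 ≈ 0.014976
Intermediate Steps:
m(h) = 20 - 10*h/(h + 4*h⁴) (m(h) = 20 - 5*(h + h)/(h + (h*(h + h))²) = 20 - 5*2*h/(h + (h*(2*h))²) = 20 - 5*2*h/(h + (2*h²)²) = 20 - 5*2*h/(h + 4*h⁴) = 20 - 10*h/(h + 4*h⁴))
M(S) = -154*S (M(S) = (-51 - 26)*(S + S) = -154*S)
(-9*m(6))/M(78) = (-90*(1 + 8*6³)/(1 + 4*6³))/((-154*78)) = -90*(1 + 8*216)/(1 + 4*216)/(-12012) = -90*(1 + 1728)/(1 + 864)*(-1/12012) = -90*1729/865*(-1/12012) = -9*3458/173*(-1/12012) = -31122/173*(-1/12012) = 57/3806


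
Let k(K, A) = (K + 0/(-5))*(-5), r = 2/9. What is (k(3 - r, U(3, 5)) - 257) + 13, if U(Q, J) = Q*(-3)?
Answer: -2321/9 ≈ -257.89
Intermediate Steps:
r = 2/9 (r = 2*(⅑) = 2/9 ≈ 0.22222)
U(Q, J) = -3*Q
k(K, A) = -5*K (k(K, A) = (K + 0*(-⅕))*(-5) = (K + 0)*(-5) = K*(-5) = -5*K)
(k(3 - r, U(3, 5)) - 257) + 13 = (-5*(3 - 1*2/9) - 257) + 13 = (-5*(3 - 2/9) - 257) + 13 = (-5*25/9 - 257) + 13 = (-125/9 - 257) + 13 = -2438/9 + 13 = -2321/9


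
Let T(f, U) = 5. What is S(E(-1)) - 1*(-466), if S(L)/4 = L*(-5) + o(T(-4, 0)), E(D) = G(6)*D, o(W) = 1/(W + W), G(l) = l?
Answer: 2932/5 ≈ 586.40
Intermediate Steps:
o(W) = 1/(2*W)
E(D) = 6*D
S(L) = ⅖ - 20*L (S(L) = 4*(L*(-5) + (½)/5) = 4*(-5*L + (½)*(⅕)) = 4*(-5*L + ⅒) = 4*(⅒ - 5*L) = ⅖ - 20*L)
S(E(-1)) - 1*(-466) = (⅖ - 120*(-1)) - 1*(-466) = (⅖ - 20*(-6)) + 466 = (⅖ + 120) + 466 = 602/5 + 466 = 2932/5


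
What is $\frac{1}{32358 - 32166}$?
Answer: $\frac{1}{192} \approx 0.0052083$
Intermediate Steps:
$\frac{1}{32358 - 32166} = \frac{1}{192}$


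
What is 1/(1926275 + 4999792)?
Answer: 1/6926067 ≈ 1.4438e-7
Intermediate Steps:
1/(1926275 + 4999792) = 1/6926067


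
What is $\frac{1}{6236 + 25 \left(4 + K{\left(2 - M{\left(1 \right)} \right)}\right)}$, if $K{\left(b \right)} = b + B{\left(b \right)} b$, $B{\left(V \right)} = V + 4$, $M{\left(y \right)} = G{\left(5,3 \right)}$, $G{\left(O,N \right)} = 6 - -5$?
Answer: $\frac{1}{7236} \approx 0.0001382$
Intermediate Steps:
$G{\left(O,N \right)} = 11$ ($G{\left(O,N \right)} = 6 + 5 = 11$)
$M{\left(y \right)} = 11$
$B{\left(V \right)} = 4 + V$
$K{\left(b \right)} = b + b \left(4 + b\right)$ ($K{\left(b \right)} = b + \left(4 + b\right) b = b + b \left(4 + b\right)$)
$\frac{1}{6236 + 25 \left(4 + K{\left(2 - M{\left(1 \right)} \right)}\right)} = \frac{1}{6236 + 25 \left(4 + \left(2 - 11\right) \left(5 + \left(2 - 11\right)\right)\right)} = \frac{1}{6236 + 25 \left(4 - 9 \left(5 - 9\right)\right)} = \frac{1}{6236 + 25 \left(4 - -36\right)} = \frac{1}{6236 + 25 \left(4 + 36\right)} = \frac{1}{6236 + 25 \cdot 40} = \frac{1}{6236 + 1000} = \frac{1}{7236}$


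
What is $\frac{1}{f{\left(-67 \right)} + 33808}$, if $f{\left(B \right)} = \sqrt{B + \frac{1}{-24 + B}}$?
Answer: $\frac{1538264}{52005632361} - \frac{i \sqrt{554918}}{104011264722} \approx 2.9579 \cdot 10^{-5} - 7.162 \cdot 10^{-9} i$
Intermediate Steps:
$\frac{1}{f{\left(-67 \right)} + 33808} = \frac{1}{\sqrt{\frac{1 - 67 \left(-24 - 67\right)}{-24 - 67}} + 33808} = \frac{1}{\sqrt{\frac{1 - -6097}{-91}} + 33808} = \frac{1}{\sqrt{- \frac{1 + 6097}{91}} + 33808} = \frac{1}{\sqrt{\left(- \frac{1}{91}\right) 6098} + 33808} = \frac{1}{\sqrt{- \frac{6098}{91}} + 33808} = \frac{1}{\frac{i \sqrt{554918}}{91} + 33808} = \frac{1}{33808 + \frac{i \sqrt{554918}}{91}}$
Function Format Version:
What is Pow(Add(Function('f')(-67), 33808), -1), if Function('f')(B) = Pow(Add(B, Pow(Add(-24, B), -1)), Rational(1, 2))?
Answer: Add(Rational(1538264, 52005632361), Mul(Rational(-1, 104011264722), I, Pow(554918, Rational(1, 2)))) ≈ Add(2.9579e-5, Mul(-7.1620e-9, I))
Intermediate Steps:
Pow(Add(Function('f')(-67), 33808), -1) = Pow(Add(Pow(Mul(Pow(Add(-24, -67), -1), Add(1, Mul(-67, Add(-24, -67)))), Rational(1, 2)), 33808), -1) = Pow(Add(Pow(Mul(Pow(-91, -1), Add(1, Mul(-67, -91))), Rational(1, 2)), 33808), -1) = Pow(Add(Pow(Mul(Rational(-1, 91), Add(1, 6097)), Rational(1, 2)), 33808), -1) = Pow(Add(Pow(Mul(Rational(-1, 91), 6098), Rational(1, 2)), 33808), -1) = Pow(Add(Pow(Rational(-6098, 91), Rational(1, 2)), 33808), -1) = Pow(Add(Mul(Rational(1, 91), I, Pow(554918, Rational(1, 2))), 33808), -1) = Pow(Add(33808, Mul(Rational(1, 91), I, Pow(554918, Rational(1, 2)))), -1)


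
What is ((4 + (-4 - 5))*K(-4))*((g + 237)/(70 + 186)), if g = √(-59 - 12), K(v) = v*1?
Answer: 1185/64 + 5*I*√71/64 ≈ 18.516 + 0.65829*I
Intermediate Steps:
K(v) = v
g = I*√71 (g = √(-71) = I*√71 ≈ 8.4261*I)
((4 + (-4 - 5))*K(-4))*((g + 237)/(70 + 186)) = ((4 + (-4 - 5))*(-4))*((I*√71 + 237)/(70 + 186)) = ((4 - 9)*(-4))*((237 + I*√71)/256) = (-5*(-4))*((237 + I*√71)*(1/256)) = 20*(237/256 + I*√71/256) = 1185/64 + 5*I*√71/64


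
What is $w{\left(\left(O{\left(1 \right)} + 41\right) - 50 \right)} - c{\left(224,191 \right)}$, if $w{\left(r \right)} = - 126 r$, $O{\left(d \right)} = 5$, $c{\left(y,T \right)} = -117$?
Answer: $621$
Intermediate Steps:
$w{\left(\left(O{\left(1 \right)} + 41\right) - 50 \right)} - c{\left(224,191 \right)} = - 126 \left(\left(5 + 41\right) - 50\right) - -117 = - 126 \left(46 - 50\right) + 117 = \left(-126\right) \left(-4\right) + 117 = 504 + 117 = 621$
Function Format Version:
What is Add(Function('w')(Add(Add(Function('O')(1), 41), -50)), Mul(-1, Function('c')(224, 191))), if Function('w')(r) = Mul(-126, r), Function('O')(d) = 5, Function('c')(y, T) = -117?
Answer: 621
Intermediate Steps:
Add(Function('w')(Add(Add(Function('O')(1), 41), -50)), Mul(-1, Function('c')(224, 191))) = Add(Mul(-126, Add(Add(5, 41), -50)), Mul(-1, -117)) = Add(Mul(-126, Add(46, -50)), 117) = Add(Mul(-126, -4), 117) = Add(504, 117) = 621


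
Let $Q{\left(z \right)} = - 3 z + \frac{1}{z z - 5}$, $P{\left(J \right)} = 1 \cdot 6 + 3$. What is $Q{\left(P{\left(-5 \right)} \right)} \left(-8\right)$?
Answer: $\frac{4102}{19} \approx 215.89$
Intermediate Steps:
$P{\left(J \right)} = 9$ ($P{\left(J \right)} = 6 + 3 = 9$)
$Q{\left(z \right)} = \frac{1}{-5 + z^{2}} - 3 z$ ($Q{\left(z \right)} = - 3 z + \frac{1}{z^{2} - 5} = - 3 z + \frac{1}{-5 + z^{2}} = \frac{1}{-5 + z^{2}} - 3 z$)
$Q{\left(P{\left(-5 \right)} \right)} \left(-8\right) = \frac{1 - 3 \cdot 9^{3} + 15 \cdot 9}{-5 + 9^{2}} \left(-8\right) = \frac{1 - 2187 + 135}{-5 + 81} \left(-8\right) = \frac{1 - 2187 + 135}{76} \left(-8\right) = \frac{1}{76} \left(-2051\right) \left(-8\right) = \left(- \frac{2051}{76}\right) \left(-8\right) = \frac{4102}{19}$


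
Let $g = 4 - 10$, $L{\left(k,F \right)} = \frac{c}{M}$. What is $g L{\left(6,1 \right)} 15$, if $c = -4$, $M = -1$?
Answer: $-360$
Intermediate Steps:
$L{\left(k,F \right)} = 4$ ($L{\left(k,F \right)} = - \frac{4}{-1} = \left(-4\right) \left(-1\right) = 4$)
$g = -6$
$g L{\left(6,1 \right)} 15 = \left(-6\right) 4 \cdot 15 = \left(-24\right) 15 = -360$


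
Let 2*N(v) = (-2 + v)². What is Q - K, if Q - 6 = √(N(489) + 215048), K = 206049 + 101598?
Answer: -307641 + √1334530/2 ≈ -3.0706e+5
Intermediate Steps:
N(v) = (-2 + v)²/2
K = 307647
Q = 6 + √1334530/2 (Q = 6 + √((-2 + 489)²/2 + 215048) = 6 + √((½)*487² + 215048) = 6 + √((½)*237169 + 215048) = 6 + √(237169/2 + 215048) = 6 + √(667265/2) = 6 + √1334530/2 ≈ 583.61)
Q - K = (6 + √1334530/2) - 1*307647 = (6 + √1334530/2) - 307647 = -307641 + √1334530/2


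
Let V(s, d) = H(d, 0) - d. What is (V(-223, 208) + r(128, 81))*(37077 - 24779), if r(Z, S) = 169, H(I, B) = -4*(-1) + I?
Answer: 2127554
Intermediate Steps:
H(I, B) = 4 + I
V(s, d) = 4 (V(s, d) = (4 + d) - d = 4)
(V(-223, 208) + r(128, 81))*(37077 - 24779) = (4 + 169)*(37077 - 24779) = 173*12298 = 2127554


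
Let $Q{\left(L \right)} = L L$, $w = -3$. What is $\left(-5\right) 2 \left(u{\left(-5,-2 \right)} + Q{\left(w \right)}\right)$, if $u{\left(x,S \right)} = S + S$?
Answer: $-50$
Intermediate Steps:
$u{\left(x,S \right)} = 2 S$
$Q{\left(L \right)} = L^{2}$
$\left(-5\right) 2 \left(u{\left(-5,-2 \right)} + Q{\left(w \right)}\right) = \left(-5\right) 2 \left(2 \left(-2\right) + \left(-3\right)^{2}\right) = - 10 \left(-4 + 9\right) = \left(-10\right) 5 = -50$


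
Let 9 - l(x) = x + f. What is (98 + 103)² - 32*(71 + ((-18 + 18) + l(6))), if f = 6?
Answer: 38225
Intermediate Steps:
l(x) = 3 - x (l(x) = 9 - (x + 6) = 9 - (6 + x) = 9 + (-6 - x) = 3 - x)
(98 + 103)² - 32*(71 + ((-18 + 18) + l(6))) = (98 + 103)² - 32*(71 + ((-18 + 18) + (3 - 1*6))) = 201² - 32*(71 + (0 + (3 - 6))) = 40401 - 32*(71 + (0 - 3)) = 40401 - 32*(71 - 3) = 40401 - 32*68 = 40401 - 2176 = 38225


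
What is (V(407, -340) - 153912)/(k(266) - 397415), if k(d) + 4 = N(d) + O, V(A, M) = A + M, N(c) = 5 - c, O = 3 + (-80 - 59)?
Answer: 153845/397816 ≈ 0.38672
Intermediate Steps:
O = -136 (O = 3 - 139 = -136)
k(d) = -135 - d (k(d) = -4 + ((5 - d) - 136) = -4 + (-131 - d) = -135 - d)
(V(407, -340) - 153912)/(k(266) - 397415) = ((407 - 340) - 153912)/((-135 - 1*266) - 397415) = (67 - 153912)/((-135 - 266) - 397415) = -153845/(-401 - 397415) = -153845/(-397816) = -153845*(-1/397816) = 153845/397816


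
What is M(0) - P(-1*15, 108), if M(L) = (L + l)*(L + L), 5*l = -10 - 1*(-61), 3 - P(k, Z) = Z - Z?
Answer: -3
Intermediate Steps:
P(k, Z) = 3 (P(k, Z) = 3 - (Z - Z) = 3 - 1*0 = 3 + 0 = 3)
l = 51/5 (l = (-10 - 1*(-61))/5 = (-10 + 61)/5 = (⅕)*51 = 51/5 ≈ 10.200)
M(L) = 2*L*(51/5 + L) (M(L) = (L + 51/5)*(L + L) = (51/5 + L)*(2*L) = 2*L*(51/5 + L))
M(0) - P(-1*15, 108) = (⅖)*0*(51 + 5*0) - 1*3 = (⅖)*0*(51 + 0) - 3 = (⅖)*0*51 - 3 = 0 - 3 = -3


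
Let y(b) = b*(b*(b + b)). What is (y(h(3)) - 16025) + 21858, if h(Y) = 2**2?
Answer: 5961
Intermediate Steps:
h(Y) = 4
y(b) = 2*b**3 (y(b) = b*(b*(2*b)) = b*(2*b**2) = 2*b**3)
(y(h(3)) - 16025) + 21858 = (2*4**3 - 16025) + 21858 = (2*64 - 16025) + 21858 = (128 - 16025) + 21858 = -15897 + 21858 = 5961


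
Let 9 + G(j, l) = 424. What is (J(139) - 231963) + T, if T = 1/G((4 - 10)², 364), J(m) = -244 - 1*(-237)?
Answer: -96267549/415 ≈ -2.3197e+5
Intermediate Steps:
G(j, l) = 415 (G(j, l) = -9 + 424 = 415)
J(m) = -7 (J(m) = -244 + 237 = -7)
T = 1/415 ≈ 0.0024096
(J(139) - 231963) + T = (-7 - 231963) + 1/415 = -231970 + 1/415 = -96267549/415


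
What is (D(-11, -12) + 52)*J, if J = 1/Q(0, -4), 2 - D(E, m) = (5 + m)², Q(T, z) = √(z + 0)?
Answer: -5*I/2 ≈ -2.5*I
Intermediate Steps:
Q(T, z) = √z
D(E, m) = 2 - (5 + m)²
J = -I/2 (J = 1/(√(-4)) = 1/(2*I) = -I/2 ≈ -0.5*I)
(D(-11, -12) + 52)*J = ((2 - (5 - 12)²) + 52)*(-I/2) = ((2 - 1*(-7)²) + 52)*(-I/2) = ((2 - 1*49) + 52)*(-I/2) = ((2 - 49) + 52)*(-I/2) = (-47 + 52)*(-I/2) = 5*(-I/2) = -5*I/2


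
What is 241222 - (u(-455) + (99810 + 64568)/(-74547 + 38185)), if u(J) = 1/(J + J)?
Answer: 3991022845791/16544710 ≈ 2.4123e+5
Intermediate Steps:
u(J) = 1/(2*J)
241222 - (u(-455) + (99810 + 64568)/(-74547 + 38185)) = 241222 - ((½)/(-455) + (99810 + 64568)/(-74547 + 38185)) = 241222 - ((½)*(-1/455) + 164378/(-36362)) = 241222 - (-1/910 + 164378*(-1/36362)) = 241222 - (-1/910 - 82189/18181) = 241222 - 1*(-74810171/16544710) = 241222 + 74810171/16544710 = 3991022845791/16544710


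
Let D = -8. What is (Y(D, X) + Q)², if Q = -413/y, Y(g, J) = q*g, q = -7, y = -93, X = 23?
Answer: 31595641/8649 ≈ 3653.1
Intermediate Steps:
Y(g, J) = -7*g
Q = 413/93 (Q = -413/(-93) = -413*(-1/93) = 413/93 ≈ 4.4409)
(Y(D, X) + Q)² = (-7*(-8) + 413/93)² = (56 + 413/93)² = (5621/93)² = 31595641/8649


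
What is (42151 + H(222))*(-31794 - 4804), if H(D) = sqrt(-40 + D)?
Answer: -1542642298 - 36598*sqrt(182) ≈ -1.5431e+9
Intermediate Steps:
(42151 + H(222))*(-31794 - 4804) = (42151 + sqrt(-40 + 222))*(-31794 - 4804) = (42151 + sqrt(182))*(-36598) = -1542642298 - 36598*sqrt(182)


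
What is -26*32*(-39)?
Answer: 32448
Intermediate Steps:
-26*32*(-39) = -832*(-39) = 32448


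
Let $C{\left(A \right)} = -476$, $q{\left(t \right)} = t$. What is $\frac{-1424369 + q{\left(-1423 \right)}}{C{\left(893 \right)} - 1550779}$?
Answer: $\frac{475264}{517085} \approx 0.91912$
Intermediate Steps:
$\frac{-1424369 + q{\left(-1423 \right)}}{C{\left(893 \right)} - 1550779} = \frac{-1424369 - 1423}{-476 - 1550779} = - \frac{1425792}{-1551255} = \left(-1425792\right) \left(- \frac{1}{1551255}\right) = \frac{475264}{517085}$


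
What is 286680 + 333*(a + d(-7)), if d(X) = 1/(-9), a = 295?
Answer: 384878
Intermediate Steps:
d(X) = -1/9
286680 + 333*(a + d(-7)) = 286680 + 333*(295 - 1/9) = 286680 + 333*(2654/9) = 286680 + 98198 = 384878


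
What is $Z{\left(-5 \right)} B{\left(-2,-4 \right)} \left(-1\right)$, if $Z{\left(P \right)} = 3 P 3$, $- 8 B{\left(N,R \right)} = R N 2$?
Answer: $-90$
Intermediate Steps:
$B{\left(N,R \right)} = - \frac{N R}{4}$ ($B{\left(N,R \right)} = - \frac{R N 2}{8} = - \frac{N R 2}{8} = - \frac{2 N R}{8} = - \frac{N R}{4}$)
$Z{\left(P \right)} = 9 P$
$Z{\left(-5 \right)} B{\left(-2,-4 \right)} \left(-1\right) = 9 \left(-5\right) \left(\left(- \frac{1}{4}\right) \left(-2\right) \left(-4\right)\right) \left(-1\right) = \left(-45\right) \left(-2\right) \left(-1\right) = 90 \left(-1\right) = -90$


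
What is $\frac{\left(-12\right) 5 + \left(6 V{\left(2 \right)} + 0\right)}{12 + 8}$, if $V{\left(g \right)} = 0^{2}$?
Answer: $-3$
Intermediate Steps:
$V{\left(g \right)} = 0$
$\frac{\left(-12\right) 5 + \left(6 V{\left(2 \right)} + 0\right)}{12 + 8} = \frac{\left(-12\right) 5 + \left(6 \cdot 0 + 0\right)}{12 + 8} = \frac{-60 + \left(0 + 0\right)}{20} = \left(-60 + 0\right) \frac{1}{20} = \left(-60\right) \frac{1}{20} = -3$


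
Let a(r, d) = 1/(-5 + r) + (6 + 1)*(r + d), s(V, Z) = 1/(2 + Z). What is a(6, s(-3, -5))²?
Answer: 14884/9 ≈ 1653.8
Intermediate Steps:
a(r, d) = 1/(-5 + r) + 7*d + 7*r (a(r, d) = 1/(-5 + r) + 7*(d + r) = 1/(-5 + r) + (7*d + 7*r) = 1/(-5 + r) + 7*d + 7*r)
a(6, s(-3, -5))² = ((1 - 35/(2 - 5) - 35*6 + 7*6² + 7*6/(2 - 5))/(-5 + 6))² = ((1 - 35/(-3) - 210 + 7*36 + 7*6/(-3))/1)² = (1*(1 - 35*(-⅓) - 210 + 252 + 7*(-⅓)*6))² = (1*(1 + 35/3 - 210 + 252 - 14))² = (1*(122/3))² = (122/3)² = 14884/9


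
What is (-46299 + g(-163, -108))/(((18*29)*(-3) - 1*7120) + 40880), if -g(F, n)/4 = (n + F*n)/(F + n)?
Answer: -12477045/8724574 ≈ -1.4301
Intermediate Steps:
g(F, n) = -4*(n + F*n)/(F + n)
(-46299 + g(-163, -108))/(((18*29)*(-3) - 1*7120) + 40880) = (-46299 - 4*(-108)*(1 - 163)/(-163 - 108))/(((18*29)*(-3) - 1*7120) + 40880) = (-46299 - 4*(-108)*(-162)/(-271))/((522*(-3) - 7120) + 40880) = (-46299 - 4*(-108)*(-1/271)*(-162))/((-1566 - 7120) + 40880) = (-46299 + 69984/271)/(-8686 + 40880) = -12477045/271/32194 = -12477045/271*1/32194 = -12477045/8724574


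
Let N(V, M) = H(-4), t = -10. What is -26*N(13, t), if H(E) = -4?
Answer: 104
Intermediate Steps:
N(V, M) = -4
-26*N(13, t) = -26*(-4) = 104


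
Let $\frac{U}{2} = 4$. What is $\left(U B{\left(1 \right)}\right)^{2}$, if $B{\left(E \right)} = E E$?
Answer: $64$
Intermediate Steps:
$U = 8$ ($U = 2 \cdot 4 = 8$)
$B{\left(E \right)} = E^{2}$
$\left(U B{\left(1 \right)}\right)^{2} = \left(8 \cdot 1^{2}\right)^{2} = \left(8 \cdot 1\right)^{2} = 8^{2} = 64$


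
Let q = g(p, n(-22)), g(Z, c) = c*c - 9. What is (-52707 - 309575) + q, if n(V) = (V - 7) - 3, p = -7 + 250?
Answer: -361267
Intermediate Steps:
p = 243
n(V) = -10 + V (n(V) = (-7 + V) - 3 = -10 + V)
g(Z, c) = -9 + c² (g(Z, c) = c² - 9 = -9 + c²)
q = 1015 (q = -9 + (-10 - 22)² = -9 + (-32)² = -9 + 1024 = 1015)
(-52707 - 309575) + q = (-52707 - 309575) + 1015 = -362282 + 1015 = -361267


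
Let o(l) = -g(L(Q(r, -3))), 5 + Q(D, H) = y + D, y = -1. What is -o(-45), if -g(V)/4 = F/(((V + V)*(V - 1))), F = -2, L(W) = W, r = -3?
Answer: 2/45 ≈ 0.044444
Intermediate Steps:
Q(D, H) = -6 + D (Q(D, H) = -5 + (-1 + D) = -6 + D)
g(V) = 4/(V*(-1 + V)) (g(V) = -(-8)/((V + V)*(V - 1)) = -(-8)/((2*V)*(-1 + V)) = -(-8)/(2*V*(-1 + V)) = -(-8)*1/(2*V*(-1 + V)) = -(-4)/(V*(-1 + V)) = 4/(V*(-1 + V)))
o(l) = -2/45 (o(l) = -4/((-6 - 3)*(-1 + (-6 - 3))) = -4/((-9)*(-1 - 9)) = -4*(-1)/(9*(-10)) = -4*(-1)*(-1)/(9*10) = -1*2/45 = -2/45)
-o(-45) = -1*(-2/45) = 2/45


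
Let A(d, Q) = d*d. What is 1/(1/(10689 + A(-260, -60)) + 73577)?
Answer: 78289/5760269754 ≈ 1.3591e-5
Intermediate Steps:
A(d, Q) = d**2
1/(1/(10689 + A(-260, -60)) + 73577) = 1/(1/(10689 + (-260)**2) + 73577) = 1/(1/(10689 + 67600) + 73577) = 1/(1/78289 + 73577) = 1/(5760269754/78289) = 78289/5760269754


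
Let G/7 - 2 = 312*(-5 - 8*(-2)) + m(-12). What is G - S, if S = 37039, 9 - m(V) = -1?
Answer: -12931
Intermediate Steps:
m(V) = 10 (m(V) = 9 - 1*(-1) = 9 + 1 = 10)
G = 24108 (G = 14 + 7*(312*(-5 - 8*(-2)) + 10) = 14 + 7*(312*(-5 + 16) + 10) = 14 + 7*(312*11 + 10) = 14 + 7*(3432 + 10) = 14 + 7*3442 = 14 + 24094 = 24108)
G - S = 24108 - 1*37039 = 24108 - 37039 = -12931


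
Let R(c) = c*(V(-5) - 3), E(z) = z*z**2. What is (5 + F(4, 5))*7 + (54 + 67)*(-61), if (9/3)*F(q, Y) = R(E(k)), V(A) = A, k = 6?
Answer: -11378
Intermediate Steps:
E(z) = z**3
R(c) = -8*c (R(c) = c*(-5 - 3) = c*(-8) = -8*c)
F(q, Y) = -576 (F(q, Y) = (-8*6**3)/3 = (-8*216)/3 = (1/3)*(-1728) = -576)
(5 + F(4, 5))*7 + (54 + 67)*(-61) = (5 - 576)*7 + (54 + 67)*(-61) = -571*7 + 121*(-61) = -3997 - 7381 = -11378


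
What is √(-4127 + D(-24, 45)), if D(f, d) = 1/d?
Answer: I*√928570/15 ≈ 64.242*I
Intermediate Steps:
√(-4127 + D(-24, 45)) = √(-4127 + 1/45) = √(-185714/45) = I*√928570/15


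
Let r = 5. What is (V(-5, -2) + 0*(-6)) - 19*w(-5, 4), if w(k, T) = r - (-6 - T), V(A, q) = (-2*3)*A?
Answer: -255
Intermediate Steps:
V(A, q) = -6*A
w(k, T) = 11 + T (w(k, T) = 5 - (-6 - T) = 5 + (6 + T) = 11 + T)
(V(-5, -2) + 0*(-6)) - 19*w(-5, 4) = (-6*(-5) + 0*(-6)) - 19*(11 + 4) = (30 + 0) - 19*15 = 30 - 285 = -255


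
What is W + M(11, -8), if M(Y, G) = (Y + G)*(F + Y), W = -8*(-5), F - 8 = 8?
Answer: 121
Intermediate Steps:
F = 16 (F = 8 + 8 = 16)
W = 40
M(Y, G) = (16 + Y)*(G + Y) (M(Y, G) = (Y + G)*(16 + Y) = (G + Y)*(16 + Y) = (16 + Y)*(G + Y))
W + M(11, -8) = 40 + (11² + 16*(-8) + 16*11 - 8*11) = 40 + (121 - 128 + 176 - 88) = 40 + 81 = 121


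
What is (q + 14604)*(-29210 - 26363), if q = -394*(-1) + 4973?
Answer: -1109848383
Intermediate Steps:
q = 5367 (q = 394 + 4973 = 5367)
(q + 14604)*(-29210 - 26363) = (5367 + 14604)*(-29210 - 26363) = 19971*(-55573) = -1109848383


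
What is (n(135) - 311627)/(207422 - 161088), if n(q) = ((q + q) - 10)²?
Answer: -244027/46334 ≈ -5.2667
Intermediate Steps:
n(q) = (-10 + 2*q)² (n(q) = (2*q - 10)² = (-10 + 2*q)²)
(n(135) - 311627)/(207422 - 161088) = (4*(-5 + 135)² - 311627)/(207422 - 161088) = (4*130² - 311627)/46334 = (4*16900 - 311627)*(1/46334) = (67600 - 311627)*(1/46334) = -244027*1/46334 = -244027/46334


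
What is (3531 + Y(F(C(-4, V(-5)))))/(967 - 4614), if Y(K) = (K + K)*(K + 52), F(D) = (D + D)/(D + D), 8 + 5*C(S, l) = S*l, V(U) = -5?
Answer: -3637/3647 ≈ -0.99726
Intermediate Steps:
C(S, l) = -8/5 + S*l/5 (C(S, l) = -8/5 + (S*l)/5 = -8/5 + S*l/5)
F(D) = 1 (F(D) = (2*D)/((2*D)) = (2*D)*(1/(2*D)) = 1)
Y(K) = 2*K*(52 + K) (Y(K) = (2*K)*(52 + K) = 2*K*(52 + K))
(3531 + Y(F(C(-4, V(-5)))))/(967 - 4614) = (3531 + 2*1*(52 + 1))/(967 - 4614) = (3531 + 2*1*53)/(-3647) = (3531 + 106)*(-1/3647) = 3637*(-1/3647) = -3637/3647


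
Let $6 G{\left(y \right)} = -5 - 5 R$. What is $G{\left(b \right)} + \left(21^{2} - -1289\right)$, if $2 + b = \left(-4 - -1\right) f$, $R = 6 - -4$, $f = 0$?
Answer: $\frac{10325}{6} \approx 1720.8$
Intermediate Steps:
$R = 10$ ($R = 6 + 4 = 10$)
$b = -2$ ($b = -2 + \left(-4 - -1\right) 0 = -2 + \left(-4 + 1\right) 0 = -2 - 0 = -2 + 0 = -2$)
$G{\left(y \right)} = - \frac{55}{6}$ ($G{\left(y \right)} = \frac{-5 - 50}{6} = \frac{1}{6} \left(-55\right) = - \frac{55}{6}$)
$G{\left(b \right)} + \left(21^{2} - -1289\right) = - \frac{55}{6} + \left(21^{2} - -1289\right) = - \frac{55}{6} + \left(441 + 1289\right) = - \frac{55}{6} + 1730 = \frac{10325}{6}$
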